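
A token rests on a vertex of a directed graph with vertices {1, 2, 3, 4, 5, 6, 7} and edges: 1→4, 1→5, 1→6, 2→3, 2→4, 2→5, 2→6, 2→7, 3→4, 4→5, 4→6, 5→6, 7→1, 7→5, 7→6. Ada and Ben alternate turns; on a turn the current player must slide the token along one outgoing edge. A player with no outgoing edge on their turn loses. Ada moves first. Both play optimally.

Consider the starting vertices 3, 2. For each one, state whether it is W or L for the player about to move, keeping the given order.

3: L, 2: W

Compute win/loss labels from the base case upward. A position with no move is L. Any other position is W if it can reach an L in one move, else L.
Every edge goes from a vertex to one that appears earlier in the order 6, 5, 4, 1, 7, 3, 2, so processing vertices in that order labels each vertex after all of its successors.
6: no outgoing edge → L
5: →6(L), so W
4: →6(L), so W
1: →6(L), so W
7: →6(L), so W
3: →4(W) only, which is W, so L
2: →3(L), so W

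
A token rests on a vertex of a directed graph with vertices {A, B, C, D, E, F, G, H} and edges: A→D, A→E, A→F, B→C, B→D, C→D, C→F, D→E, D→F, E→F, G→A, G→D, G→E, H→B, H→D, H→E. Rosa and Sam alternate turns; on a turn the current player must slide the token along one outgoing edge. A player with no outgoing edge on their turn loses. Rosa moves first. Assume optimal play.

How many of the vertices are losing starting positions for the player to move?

3

Positions with no move are L. A position that does have a move is losing for the player to move precisely when every available move leads to a winning position for the opponent. Fill in the labels:
Every edge goes from a vertex to one that appears earlier in the order F, E, D, A, C, B, H, G, so processing vertices in that order labels each vertex after all of its successors.
F: no outgoing edge → L
E: →F(L), so W
D: →F(L), so W
A: →F(L), so W
C: →F(L), so W
B: →C(W), D(W) — all W, so L
H: →B(L), so W
G: →A(W), D(W), E(W) — all W, so L
The L vertices are B, F, G; that is 3 in all.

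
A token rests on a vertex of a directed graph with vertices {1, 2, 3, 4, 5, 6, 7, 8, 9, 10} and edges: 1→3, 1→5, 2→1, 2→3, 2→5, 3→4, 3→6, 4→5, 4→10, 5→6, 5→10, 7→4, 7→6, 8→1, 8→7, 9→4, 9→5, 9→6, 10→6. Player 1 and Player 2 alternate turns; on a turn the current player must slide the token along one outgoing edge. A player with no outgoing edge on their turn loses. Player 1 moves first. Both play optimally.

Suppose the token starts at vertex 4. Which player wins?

Player 2 wins.

Compute win/loss labels from the base case upward. A position with no move is L. Any other position is W if it can reach an L in one move, else L.
Every edge goes from a vertex to one that appears earlier in the order 6, 10, 5, 4, 9, 7, 3, 1, 8, 2, so processing vertices in that order labels each vertex after all of its successors.
6: no outgoing edge → L
10: reaches L-position 6 → W
5: reaches L-position 6 → W
4: only reaches 5(W), 10(W), all W → L
9: reaches L-position 4 → W
7: reaches L-position 4 → W
3: reaches L-position 4 → W
1: only reaches 3(W), 5(W), all W → L
8: reaches L-position 1 → W
2: reaches L-position 1 → W
Every move from 4 reaches a W position, so the mover loses.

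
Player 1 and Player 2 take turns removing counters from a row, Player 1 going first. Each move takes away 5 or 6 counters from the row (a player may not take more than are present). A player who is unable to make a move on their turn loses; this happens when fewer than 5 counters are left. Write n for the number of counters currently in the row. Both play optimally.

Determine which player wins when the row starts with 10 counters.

Player 1 wins.

Classify positions by backward induction: terminal positions (no move available) are L. From any other position, the mover wins iff some move reaches an L.
n=0: no move → L
n=1: no move → L
n=2: no move → L
n=3: no move → L
n=4: no move → L
n=5: →0(L), so W
n=6: →1(L), so W
n=7: →2(L), so W
n=8: →3(L), so W
n=9: →4(L), so W
n=10: →4(L), so W
From 10 Player 1 can remove 6, leaving 4, reaching an L position.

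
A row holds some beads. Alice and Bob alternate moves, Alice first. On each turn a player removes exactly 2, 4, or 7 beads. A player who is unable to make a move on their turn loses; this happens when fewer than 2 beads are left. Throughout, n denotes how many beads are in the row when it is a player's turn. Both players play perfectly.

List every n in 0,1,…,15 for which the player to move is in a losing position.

0, 1, 6, 9, 12, 15

Work bottom-up. With no move the player to move loses. Otherwise the position is W if at least one move leads to an L position for the opponent, and L if every move leads to a W.
n=0: no move → L
n=1: no move → L
n=2: →0(L), so W
n=3: →1(L), so W
n=4: →0(L), so W
n=5: →1(L), so W
n=6: →4(W), 2(W) — all W, so L
n=7: →0(L), so W
n=8: →6(L), so W
n=9: →7(W), 5(W), 2(W) — all W, so L
n=10: →6(L), so W
n=11: →9(L), so W
n=12: →10(W), 8(W), 5(W) — all W, so L
n=13: →9(L), so W
n=14: →12(L), so W
n=15: →13(W), 11(W), 8(W) — all W, so L
The losing starting values of n are exactly the entries labelled L in this table (6 of them).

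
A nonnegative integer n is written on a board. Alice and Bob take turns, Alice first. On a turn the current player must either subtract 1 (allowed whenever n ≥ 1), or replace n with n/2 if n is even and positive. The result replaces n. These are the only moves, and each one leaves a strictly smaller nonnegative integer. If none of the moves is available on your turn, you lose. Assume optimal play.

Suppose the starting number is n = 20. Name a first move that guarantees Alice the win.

Work bottom-up. With no move the player to move loses. Otherwise the position is W if at least one move leads to an L position for the opponent, and L if every move leads to a W.
n=0: no move → L
n=1: →0(L), so W
n=2: →1(W) only, which is W, so L
n=3: →2(L), so W
n=4: →2(L), so W
n=5: →4(W) only, which is W, so L
n=6: →5(L), so W
n=7: →6(W) only, which is W, so L
n=8: →7(L), so W
n=9: →8(W) only, which is W, so L
n=10: →5(L), so W
n=11: →10(W) only, which is W, so L
n=12: →11(L), so W
n=13: →12(W) only, which is W, so L
n=14: →7(L), so W
n=15: →14(W) only, which is W, so L
n=16: →15(L), so W
n=17: →16(W) only, which is W, so L
n=18: →9(L), so W
n=19: →18(W) only, which is W, so L
n=20: →19(L), so W
From 20, the L positions reachable in one move are: 19.

Move to 19.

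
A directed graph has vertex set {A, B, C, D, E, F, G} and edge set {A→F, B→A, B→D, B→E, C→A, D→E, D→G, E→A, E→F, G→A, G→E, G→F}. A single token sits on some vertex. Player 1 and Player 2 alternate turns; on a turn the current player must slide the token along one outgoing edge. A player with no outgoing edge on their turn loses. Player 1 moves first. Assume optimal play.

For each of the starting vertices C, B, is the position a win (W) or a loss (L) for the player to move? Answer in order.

C: L, B: W

Positions with no move are L. A position that does have a move is losing for the player to move precisely when every available move leads to a winning position for the opponent. Fill in the labels:
Every edge goes from a vertex to one that appears earlier in the order F, A, E, C, G, D, B, so processing vertices in that order labels each vertex after all of its successors.
F: no outgoing edge → L
A: reaches L-position F → W
E: reaches L-position F → W
C: only reaches A(W), which is W → L
G: reaches L-position F → W
D: only reaches G(W), E(W), all W → L
B: reaches L-position D → W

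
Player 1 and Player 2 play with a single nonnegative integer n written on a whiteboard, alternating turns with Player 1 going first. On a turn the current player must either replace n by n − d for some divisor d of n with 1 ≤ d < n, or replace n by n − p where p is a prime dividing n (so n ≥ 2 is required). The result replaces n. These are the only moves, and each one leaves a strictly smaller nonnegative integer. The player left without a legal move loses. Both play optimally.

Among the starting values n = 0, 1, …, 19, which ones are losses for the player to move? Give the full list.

Label each position W (a win for the player to move) or L (a loss). A position with no legal move is L; any other position is W exactly when some move reaches an L, and L when every move reaches a W.
n=0: no move → L
n=1: no move → L
n=2: W (go to 0, an L position)
n=3: W (go to 0, an L position)
n=4: L (options 2(W), 3(W) are all W)
n=5: W (go to 0, an L position)
n=6: W (go to 4, an L position)
n=7: W (go to 0, an L position)
n=8: W (go to 4, an L position)
n=9: L (options 6(W), 8(W) are all W)
n=10: W (go to 9, an L position)
n=11: W (go to 0, an L position)
n=12: W (go to 9, an L position)
n=13: W (go to 0, an L position)
n=14: L (options 7(W), 12(W), 13(W) are all W)
n=15: W (go to 14, an L position)
n=16: W (go to 14, an L position)
n=17: W (go to 0, an L position)
n=18: W (go to 9, an L position)
n=19: W (go to 0, an L position)
The losing starting values of n are exactly the entries labelled L in this table (5 of them).

0, 1, 4, 9, 14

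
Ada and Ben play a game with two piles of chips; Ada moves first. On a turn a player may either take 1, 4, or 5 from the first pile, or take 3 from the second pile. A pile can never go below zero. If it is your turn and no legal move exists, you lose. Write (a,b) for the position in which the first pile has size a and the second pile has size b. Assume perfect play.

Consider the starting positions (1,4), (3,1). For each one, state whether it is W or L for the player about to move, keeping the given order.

(1,4): L, (3,1): W

Positions with no move are L. A position that does have a move is losing for the player to move precisely when every available move leads to a winning position for the opponent. Fill in the labels:
No move ever increases a pile, so every position that can arise here has a ≤ 3 and b ≤ 4; it is enough to label the cells with 0 ≤ a ≤ 3 and 0 ≤ b ≤ 4.
Every move lowers a or b (never raises either), so fill the grid row by row in increasing a, and left to right within a row: each cell's successors are then already labelled.
      b=0  b=1  b=2  b=3  b=4
a=0:    L    L    L    W    W
a=1:    W    W    W    L    L
a=2:    L    L    L    W    W
a=3:    W    W    W    L    L
Cells with no legal move (terminal, hence L): (0,0), (0,1), (0,2).
The remaining L cells, each justified by listing all of its moves:
(1,3): moves to (0,3)(W), (1,0)(W); every one is W ⇒ L
(1,4): moves to (0,4)(W), (1,1)(W); every one is W ⇒ L
(2,0): the only move is to (1,0)(W), a W ⇒ L
(2,1): the only move is to (1,1)(W), a W ⇒ L
(2,2): the only move is to (1,2)(W), a W ⇒ L
(3,3): moves to (2,3)(W), (3,0)(W); every one is W ⇒ L
(3,4): moves to (2,4)(W), (3,1)(W); every one is W ⇒ L
Every other cell has at least one move into one of the L cells above, so it is W.
(1,4): one of the L cells justified above, so L
(3,1): the move to (2,1) reaches an L cell, so W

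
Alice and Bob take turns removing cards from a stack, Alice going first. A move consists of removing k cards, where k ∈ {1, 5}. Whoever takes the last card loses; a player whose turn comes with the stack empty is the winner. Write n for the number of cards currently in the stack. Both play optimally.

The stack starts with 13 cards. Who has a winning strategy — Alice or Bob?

Bob wins.

Classify positions by backward induction: terminal positions (no move available) are W. From any other position, the mover wins iff some move reaches an L.
n=0: no move; the opponent has just taken the last card and therefore loses → W
n=1: →0(W) only, which is W, so L
n=2: →1(L), so W
n=3: →2(W) only, which is W, so L
n=4: →3(L), so W
n=5: →4(W), 0(W) — all W, so L
n=6: →5(L), so W
n=7: →6(W), 2(W) — all W, so L
n=8: →7(L), so W
n=9: →8(W), 4(W) — all W, so L
n=10: →9(L), so W
n=11: →10(W), 6(W) — all W, so L
n=12: →11(L), so W
n=13: →12(W), 8(W) — all W, so L
The starting position 13 is L: whatever Alice does, the opponent receives a W position.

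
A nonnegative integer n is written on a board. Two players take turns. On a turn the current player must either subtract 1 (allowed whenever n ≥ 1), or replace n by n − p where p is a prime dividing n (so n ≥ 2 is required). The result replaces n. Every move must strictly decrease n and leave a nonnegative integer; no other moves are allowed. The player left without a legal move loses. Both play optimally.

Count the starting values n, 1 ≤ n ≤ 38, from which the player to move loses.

Compute win/loss labels from the base case upward. A position with no move is L. Any other position is W if it can reach an L in one move, else L.
n=0: no move → L
n=1: →0(L), so W
n=2: →0(L), so W
n=3: →0(L), so W
n=4: →2(W), 3(W) — all W, so L
n=5: →0(L), so W
n=6: →4(L), so W
n=7: →0(L), so W
n=8: →6(W), 7(W) — all W, so L
n=9: →8(L), so W
n=10: →8(L), so W
n=11: →0(L), so W
n=12: →9(W), 10(W), 11(W) — all W, so L
n=13: →0(L), so W
n=14: →12(L), so W
n=15: →12(L), so W
n=16: →14(W), 15(W) — all W, so L
n=17: →0(L), so W
n=18: →16(L), so W
n=19: →0(L), so W
n=20: →15(W), 18(W), 19(W) — all W, so L
n=21: →20(L), so W
n=22: →20(L), so W
n=23: →0(L), so W
n=24: →21(W), 22(W), 23(W) — all W, so L
n=25: →20(L), so W
n=26: →24(L), so W
n=27: →24(L), so W
n=28: →21(W), 26(W), 27(W) — all W, so L
n=29: →0(L), so W
n=30: →28(L), so W
n=31: →0(L), so W
n=32: →30(W), 31(W) — all W, so L
n=33: →32(L), so W
n=34: →32(L), so W
n=35: →28(L), so W
n=36: →33(W), 34(W), 35(W) — all W, so L
n=37: →0(L), so W
n=38: →36(L), so W
L entries with 1 ≤ n ≤ 38 (n=0 is outside the asked range and is not counted): n = 4, 8, 12, 16, 20, 24, 28, 32, 36; that makes 9.

9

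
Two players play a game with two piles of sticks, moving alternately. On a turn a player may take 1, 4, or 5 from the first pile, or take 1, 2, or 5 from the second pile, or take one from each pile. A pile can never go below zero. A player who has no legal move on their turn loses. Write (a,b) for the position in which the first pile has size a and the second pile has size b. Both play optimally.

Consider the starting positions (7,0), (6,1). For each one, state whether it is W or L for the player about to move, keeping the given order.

(7,0): W, (6,1): L

Use the standard recursion: the mover loses at a terminal position; elsewhere, the mover wins exactly when some move hands the opponent an L position.
No move ever increases a pile, so every position that can arise here has a ≤ 7 and b ≤ 1; it is enough to label the cells with 0 ≤ a ≤ 7 and 0 ≤ b ≤ 1.
Every move lowers a or b (never raises either), so fill the grid row by row in increasing a, and left to right within a row: each cell's successors are then already labelled.
      b=0  b=1
a=0:    L    W
a=1:    W    W
a=2:    L    W
a=3:    W    W
a=4:    W    L
a=5:    W    W
a=6:    W    L
a=7:    W    W
Cells with no legal move (terminal, hence L): (0,0).
The remaining L cells, each justified by listing all of its moves:
(2,0): L (sole option (1,0)(W) is W)
(4,1): L (options (3,1)(W), (0,1)(W), (4,0)(W), (3,0)(W) are all W)
(6,1): L (options (5,1)(W), (2,1)(W), (1,1)(W), (6,0)(W), (5,0)(W) are all W)
Every other cell has at least one move into one of the L cells above, so it is W.
(7,0): the move to (2,0) reaches an L cell, so W
(6,1): one of the L cells justified above, so L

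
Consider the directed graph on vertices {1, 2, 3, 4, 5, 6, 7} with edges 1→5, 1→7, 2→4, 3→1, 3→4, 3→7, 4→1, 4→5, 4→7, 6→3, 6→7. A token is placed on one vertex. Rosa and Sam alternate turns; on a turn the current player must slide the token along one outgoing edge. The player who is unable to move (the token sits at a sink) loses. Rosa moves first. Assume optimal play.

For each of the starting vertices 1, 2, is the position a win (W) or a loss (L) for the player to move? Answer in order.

1: W, 2: L

Classify positions by backward induction: terminal positions (no move available) are L. From any other position, the mover wins iff some move reaches an L.
Every edge goes from a vertex to one that appears earlier in the order 7, 5, 1, 4, 3, 2, 6, so processing vertices in that order labels each vertex after all of its successors.
7: no outgoing edge → L
5: no outgoing edge → L
1: reaches L-position 5 → W
4: reaches L-position 5 → W
3: reaches L-position 7 → W
2: only reaches 4(W), which is W → L
6: reaches L-position 7 → W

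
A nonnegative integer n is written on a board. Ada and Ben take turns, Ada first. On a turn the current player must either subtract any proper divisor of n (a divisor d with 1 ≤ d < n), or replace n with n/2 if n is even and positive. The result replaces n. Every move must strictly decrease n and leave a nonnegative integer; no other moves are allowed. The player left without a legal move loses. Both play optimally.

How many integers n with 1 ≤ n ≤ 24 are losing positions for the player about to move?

Label each position W (a win for the player to move) or L (a loss). A position with no legal move is L; any other position is W exactly when some move reaches an L, and L when every move reaches a W.
n=0: no move → L
n=1: no move → L
n=2: can move to 1, which is L ⇒ W
n=3: the only move is to 2(W), a W ⇒ L
n=4: can move to 3, which is L ⇒ W
n=5: the only move is to 4(W), a W ⇒ L
n=6: can move to 3, which is L ⇒ W
n=7: the only move is to 6(W), a W ⇒ L
n=8: can move to 7, which is L ⇒ W
n=9: moves to 6(W), 8(W); every one is W ⇒ L
n=10: can move to 5, which is L ⇒ W
n=11: the only move is to 10(W), a W ⇒ L
n=12: can move to 9, which is L ⇒ W
n=13: the only move is to 12(W), a W ⇒ L
n=14: can move to 7, which is L ⇒ W
n=15: moves to 10(W), 12(W), 14(W); every one is W ⇒ L
n=16: can move to 15, which is L ⇒ W
n=17: the only move is to 16(W), a W ⇒ L
n=18: can move to 9, which is L ⇒ W
n=19: the only move is to 18(W), a W ⇒ L
n=20: can move to 15, which is L ⇒ W
n=21: moves to 14(W), 18(W), 20(W); every one is W ⇒ L
n=22: can move to 11, which is L ⇒ W
n=23: the only move is to 22(W), a W ⇒ L
n=24: can move to 21, which is L ⇒ W
L entries with 1 ≤ n ≤ 24 (n=0 is outside the asked range and is not counted): n = 1, 3, 5, 7, 9, 11, 13, 15, 17, 19, 21, 23; that makes 12.

12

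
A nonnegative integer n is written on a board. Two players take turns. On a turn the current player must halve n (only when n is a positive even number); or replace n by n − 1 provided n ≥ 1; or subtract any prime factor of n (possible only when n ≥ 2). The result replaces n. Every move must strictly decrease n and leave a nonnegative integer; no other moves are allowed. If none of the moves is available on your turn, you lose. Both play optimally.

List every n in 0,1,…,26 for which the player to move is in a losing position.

Use the standard recursion: the mover loses at a terminal position; elsewhere, the mover wins exactly when some move hands the opponent an L position.
n=0: no move → L
n=1: W (go to 0, an L position)
n=2: W (go to 0, an L position)
n=3: W (go to 0, an L position)
n=4: L (options 2(W), 3(W) are all W)
n=5: W (go to 0, an L position)
n=6: W (go to 4, an L position)
n=7: W (go to 0, an L position)
n=8: W (go to 4, an L position)
n=9: L (options 6(W), 8(W) are all W)
n=10: W (go to 9, an L position)
n=11: W (go to 0, an L position)
n=12: W (go to 9, an L position)
n=13: W (go to 0, an L position)
n=14: L (options 7(W), 12(W), 13(W) are all W)
n=15: W (go to 14, an L position)
n=16: W (go to 14, an L position)
n=17: W (go to 0, an L position)
n=18: W (go to 9, an L position)
n=19: W (go to 0, an L position)
n=20: L (options 10(W), 15(W), 18(W), 19(W) are all W)
n=21: W (go to 14, an L position)
n=22: W (go to 20, an L position)
n=23: W (go to 0, an L position)
n=24: L (options 12(W), 21(W), 22(W), 23(W) are all W)
n=25: W (go to 20, an L position)
n=26: W (go to 24, an L position)
The losing starting values of n are exactly the entries labelled L in this table (6 of them).

0, 4, 9, 14, 20, 24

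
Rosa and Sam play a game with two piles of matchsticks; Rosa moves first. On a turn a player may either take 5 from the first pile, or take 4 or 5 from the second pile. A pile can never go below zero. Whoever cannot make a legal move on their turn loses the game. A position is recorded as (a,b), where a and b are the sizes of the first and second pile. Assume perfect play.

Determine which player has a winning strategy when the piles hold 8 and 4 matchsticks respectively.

Positions with no move are L. A position that does have a move is losing for the player to move precisely when every available move leads to a winning position for the opponent. Fill in the labels:
No move ever increases a pile, so every position that can arise here has a ≤ 8 and b ≤ 4; it is enough to label the cells with 0 ≤ a ≤ 8 and 0 ≤ b ≤ 4.
Every move lowers a or b (never raises either), so fill the grid row by row in increasing a, and left to right within a row: each cell's successors are then already labelled.
      b=0  b=1  b=2  b=3  b=4
a=0:    L    L    L    L    W
a=1:    L    L    L    L    W
a=2:    L    L    L    L    W
a=3:    L    L    L    L    W
a=4:    L    L    L    L    W
a=5:    W    W    W    W    L
a=6:    W    W    W    W    L
a=7:    W    W    W    W    L
a=8:    W    W    W    W    L
Cells with no legal move (terminal, hence L): (0,0), (0,1), (0,2), (0,3), (1,0), (1,1), (1,2), (1,3), (2,0), (2,1), (2,2), (2,3), (3,0), (3,1), (3,2), (3,3), (4,0), (4,1), (4,2), (4,3).
The remaining L cells, each justified by listing all of its moves:
(5,4): moves to (0,4)(W), (5,0)(W); every one is W ⇒ L
(6,4): moves to (1,4)(W), (6,0)(W); every one is W ⇒ L
(7,4): moves to (2,4)(W), (7,0)(W); every one is W ⇒ L
(8,4): moves to (3,4)(W), (8,0)(W); every one is W ⇒ L
Every other cell has at least one move into one of the L cells above, so it is W.
The starting position (8,4) is L: whatever Rosa does, the opponent receives a W position.

Sam wins.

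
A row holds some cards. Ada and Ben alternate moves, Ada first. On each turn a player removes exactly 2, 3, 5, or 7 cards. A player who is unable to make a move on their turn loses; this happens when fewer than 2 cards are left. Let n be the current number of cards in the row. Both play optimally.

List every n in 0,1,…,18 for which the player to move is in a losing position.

Use the standard recursion: the mover loses at a terminal position; elsewhere, the mover wins exactly when some move hands the opponent an L position.
n=0: no move → L
n=1: no move → L
n=2: can move to 0, which is L ⇒ W
n=3: can move to 1, which is L ⇒ W
n=4: can move to 1, which is L ⇒ W
n=5: can move to 0, which is L ⇒ W
n=6: can move to 1, which is L ⇒ W
n=7: can move to 0, which is L ⇒ W
n=8: can move to 1, which is L ⇒ W
n=9: moves to 7(W), 6(W), 4(W), 2(W); every one is W ⇒ L
n=10: moves to 8(W), 7(W), 5(W), 3(W); every one is W ⇒ L
n=11: can move to 9, which is L ⇒ W
n=12: can move to 10, which is L ⇒ W
n=13: can move to 10, which is L ⇒ W
n=14: can move to 9, which is L ⇒ W
n=15: can move to 10, which is L ⇒ W
n=16: can move to 9, which is L ⇒ W
n=17: can move to 10, which is L ⇒ W
n=18: moves to 16(W), 15(W), 13(W), 11(W); every one is W ⇒ L
The losing starting values of n are exactly the entries labelled L in this table (5 of them).

0, 1, 9, 10, 18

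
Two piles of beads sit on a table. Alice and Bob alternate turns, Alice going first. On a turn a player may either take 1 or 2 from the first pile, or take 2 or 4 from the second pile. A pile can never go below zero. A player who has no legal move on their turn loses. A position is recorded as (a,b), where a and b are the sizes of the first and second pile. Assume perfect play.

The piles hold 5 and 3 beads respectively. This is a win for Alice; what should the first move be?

Move to (4,3).

Positions with no move are L. A position that does have a move is losing for the player to move precisely when every available move leads to a winning position for the opponent. Fill in the labels:
No move ever increases a pile, so every position that can arise here has a ≤ 5 and b ≤ 3; it is enough to label the cells with 0 ≤ a ≤ 5 and 0 ≤ b ≤ 3.
Every move lowers a or b (never raises either), so fill the grid row by row in increasing a, and left to right within a row: each cell's successors are then already labelled.
      b=0  b=1  b=2  b=3
a=0:    L    L    W    W
a=1:    W    W    L    L
a=2:    W    W    W    W
a=3:    L    L    W    W
a=4:    W    W    L    L
a=5:    W    W    W    W
Cells with no legal move (terminal, hence L): (0,0), (0,1).
The remaining L cells, each justified by listing all of its moves:
(1,2): moves to (0,2)(W), (1,0)(W); every one is W ⇒ L
(1,3): moves to (0,3)(W), (1,1)(W); every one is W ⇒ L
(3,0): moves to (2,0)(W), (1,0)(W); every one is W ⇒ L
(3,1): moves to (2,1)(W), (1,1)(W); every one is W ⇒ L
(4,2): moves to (3,2)(W), (2,2)(W), (4,0)(W); every one is W ⇒ L
(4,3): moves to (3,3)(W), (2,3)(W), (4,1)(W); every one is W ⇒ L
Every other cell has at least one move into one of the L cells above, so it is W.
From (5,3), the L positions reachable in one move are: (4,3).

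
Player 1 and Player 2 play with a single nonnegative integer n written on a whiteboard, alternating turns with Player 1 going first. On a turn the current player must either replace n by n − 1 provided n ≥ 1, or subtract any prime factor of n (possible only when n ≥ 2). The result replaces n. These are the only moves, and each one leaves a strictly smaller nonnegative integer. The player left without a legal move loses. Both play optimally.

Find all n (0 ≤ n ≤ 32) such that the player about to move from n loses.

Classify positions by backward induction: terminal positions (no move available) are L. From any other position, the mover wins iff some move reaches an L.
n=0: no move → L
n=1: →0(L), so W
n=2: →0(L), so W
n=3: →0(L), so W
n=4: →2(W), 3(W) — all W, so L
n=5: →0(L), so W
n=6: →4(L), so W
n=7: →0(L), so W
n=8: →6(W), 7(W) — all W, so L
n=9: →8(L), so W
n=10: →8(L), so W
n=11: →0(L), so W
n=12: →9(W), 10(W), 11(W) — all W, so L
n=13: →0(L), so W
n=14: →12(L), so W
n=15: →12(L), so W
n=16: →14(W), 15(W) — all W, so L
n=17: →0(L), so W
n=18: →16(L), so W
n=19: →0(L), so W
n=20: →15(W), 18(W), 19(W) — all W, so L
n=21: →20(L), so W
n=22: →20(L), so W
n=23: →0(L), so W
n=24: →21(W), 22(W), 23(W) — all W, so L
n=25: →20(L), so W
n=26: →24(L), so W
n=27: →24(L), so W
n=28: →21(W), 26(W), 27(W) — all W, so L
n=29: →0(L), so W
n=30: →28(L), so W
n=31: →0(L), so W
n=32: →30(W), 31(W) — all W, so L
Reading off the rows marked L gives the requested list; there are 9 such values of n.

0, 4, 8, 12, 16, 20, 24, 28, 32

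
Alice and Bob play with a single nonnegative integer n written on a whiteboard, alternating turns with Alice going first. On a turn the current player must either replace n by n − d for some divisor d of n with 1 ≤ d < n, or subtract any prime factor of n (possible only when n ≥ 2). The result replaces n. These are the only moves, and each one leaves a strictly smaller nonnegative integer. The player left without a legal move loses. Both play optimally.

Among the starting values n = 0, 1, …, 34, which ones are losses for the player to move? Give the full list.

Compute win/loss labels from the base case upward. A position with no move is L. Any other position is W if it can reach an L in one move, else L.
n=0: no move → L
n=1: no move → L
n=2: reaches L-position 0 → W
n=3: reaches L-position 0 → W
n=4: only reaches 2(W), 3(W), all W → L
n=5: reaches L-position 0 → W
n=6: reaches L-position 4 → W
n=7: reaches L-position 0 → W
n=8: reaches L-position 4 → W
n=9: only reaches 6(W), 8(W), all W → L
n=10: reaches L-position 9 → W
n=11: reaches L-position 0 → W
n=12: reaches L-position 9 → W
n=13: reaches L-position 0 → W
n=14: only reaches 7(W), 12(W), 13(W), all W → L
n=15: reaches L-position 14 → W
n=16: reaches L-position 14 → W
n=17: reaches L-position 0 → W
n=18: reaches L-position 9 → W
n=19: reaches L-position 0 → W
n=20: only reaches 10(W), 15(W), 16(W), 18(W), 19(W), all W → L
n=21: reaches L-position 14 → W
n=22: reaches L-position 20 → W
n=23: reaches L-position 0 → W
n=24: reaches L-position 20 → W
n=25: reaches L-position 20 → W
n=26: only reaches 13(W), 24(W), 25(W), all W → L
n=27: reaches L-position 26 → W
n=28: reaches L-position 14 → W
n=29: reaches L-position 0 → W
n=30: reaches L-position 20 → W
n=31: reaches L-position 0 → W
n=32: only reaches 16(W), 24(W), 28(W), 30(W), 31(W), all W → L
n=33: reaches L-position 32 → W
n=34: reaches L-position 32 → W
Reading off the rows marked L gives the requested list; there are 8 such values of n.

0, 1, 4, 9, 14, 20, 26, 32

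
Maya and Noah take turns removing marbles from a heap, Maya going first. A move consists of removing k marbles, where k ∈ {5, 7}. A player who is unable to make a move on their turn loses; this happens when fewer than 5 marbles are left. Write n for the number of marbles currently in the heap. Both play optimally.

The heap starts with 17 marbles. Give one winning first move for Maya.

Remove 5, leaving 12.

Build the W/L table. Terminal = L. A non-terminal position is W if it has a move to some L; otherwise it is L.
n=0: no move → L
n=1: no move → L
n=2: no move → L
n=3: no move → L
n=4: no move → L
n=5: →0(L), so W
n=6: →1(L), so W
n=7: →2(L), so W
n=8: →3(L), so W
n=9: →4(L), so W
n=10: →3(L), so W
n=11: →4(L), so W
n=12: →7(W), 5(W) — all W, so L
n=13: →8(W), 6(W) — all W, so L
n=14: →9(W), 7(W) — all W, so L
n=15: →10(W), 8(W) — all W, so L
n=16: →11(W), 9(W) — all W, so L
n=17: →12(L), so W
From 17, the L positions reachable in one move are: 12.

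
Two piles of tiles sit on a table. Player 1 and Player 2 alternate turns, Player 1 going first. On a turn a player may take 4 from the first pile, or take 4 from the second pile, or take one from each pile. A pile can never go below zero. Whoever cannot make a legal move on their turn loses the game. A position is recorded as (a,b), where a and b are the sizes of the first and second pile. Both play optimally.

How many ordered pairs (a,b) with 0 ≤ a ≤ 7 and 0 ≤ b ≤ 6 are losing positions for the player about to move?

Compute win/loss labels from the base case upward. A position with no move is L. Any other position is W if it can reach an L in one move, else L.
Every move lowers a or b (never raises either), so fill the grid row by row in increasing a, and left to right within a row: each cell's successors are then already labelled.
      b=0  b=1  b=2  b=3  b=4  b=5  b=6
a=0:    L    L    L    L    W    W    W
a=1:    L    W    W    W    W    L    L
a=2:    L    W    L    L    W    L    W
a=3:    L    W    L    W    W    L    W
a=4:    W    W    W    W    L    L    W
a=5:    W    L    L    L    L    W    W
a=6:    W    L    W    W    W    W    L
a=7:    W    L    W    L    L    W    L
Cells with no legal move (terminal, hence L): (0,0), (0,1), (0,2), (0,3), (1,0), (2,0), (3,0).
The remaining L cells, each justified by listing all of its moves:
(1,5): →(1,1)(W), (0,4)(W) — all W, so L
(1,6): →(1,2)(W), (0,5)(W) — all W, so L
(2,2): →(1,1)(W) only, which is W, so L
(2,3): →(1,2)(W) only, which is W, so L
(2,5): →(2,1)(W), (1,4)(W) — all W, so L
(3,2): →(2,1)(W) only, which is W, so L
(3,5): →(3,1)(W), (2,4)(W) — all W, so L
(4,4): →(0,4)(W), (4,0)(W), (3,3)(W) — all W, so L
(4,5): →(0,5)(W), (4,1)(W), (3,4)(W) — all W, so L
(5,1): →(1,1)(W), (4,0)(W) — all W, so L
(5,2): →(1,2)(W), (4,1)(W) — all W, so L
(5,3): →(1,3)(W), (4,2)(W) — all W, so L
(5,4): →(1,4)(W), (5,0)(W), (4,3)(W) — all W, so L
(6,1): →(2,1)(W), (5,0)(W) — all W, so L
(6,6): →(2,6)(W), (6,2)(W), (5,5)(W) — all W, so L
(7,1): →(3,1)(W), (6,0)(W) — all W, so L
(7,3): →(3,3)(W), (6,2)(W) — all W, so L
(7,4): →(3,4)(W), (7,0)(W), (6,3)(W) — all W, so L
(7,6): →(3,6)(W), (7,2)(W), (6,5)(W) — all W, so L
Every other cell has at least one move into one of the L cells above, so it is W.
L cells per row: a=0: 4, a=1: 3, a=2: 4, a=3: 3, a=4: 2, a=5: 4, a=6: 2, a=7: 4; total 26.

26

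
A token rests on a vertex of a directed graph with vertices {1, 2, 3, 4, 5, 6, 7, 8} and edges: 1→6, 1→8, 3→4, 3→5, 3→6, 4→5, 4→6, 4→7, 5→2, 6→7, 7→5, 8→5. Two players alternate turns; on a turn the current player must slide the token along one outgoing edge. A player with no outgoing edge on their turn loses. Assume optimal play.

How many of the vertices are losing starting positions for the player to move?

4

Positions with no move are L. A position that does have a move is losing for the player to move precisely when every available move leads to a winning position for the opponent. Fill in the labels:
Every edge goes from a vertex to one that appears earlier in the order 2, 5, 7, 8, 6, 4, 1, 3, so processing vertices in that order labels each vertex after all of its successors.
2: no outgoing edge → L
5: →2(L), so W
7: →5(W) only, which is W, so L
8: →5(W) only, which is W, so L
6: →7(L), so W
4: →7(L), so W
1: →8(L), so W
3: →4(W), 6(W), 5(W) — all W, so L
The L vertices are 2, 3, 7, 8; that is 4 in all.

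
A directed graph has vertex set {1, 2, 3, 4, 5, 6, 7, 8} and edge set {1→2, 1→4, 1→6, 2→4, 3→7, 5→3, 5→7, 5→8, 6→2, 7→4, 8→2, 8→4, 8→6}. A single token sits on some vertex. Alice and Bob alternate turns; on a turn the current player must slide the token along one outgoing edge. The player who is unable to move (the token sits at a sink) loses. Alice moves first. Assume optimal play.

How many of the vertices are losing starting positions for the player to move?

3

Label each position W (a win for the player to move) or L (a loss). A position with no legal move is L; any other position is W exactly when some move reaches an L, and L when every move reaches a W.
Every edge goes from a vertex to one that appears earlier in the order 4, 2, 6, 8, 1, 7, 3, 5, so processing vertices in that order labels each vertex after all of its successors.
4: no outgoing edge → L
2: W (go to 4, an L position)
6: L (sole option 2(W) is W)
8: W (go to 6, an L position)
1: W (go to 6, an L position)
7: W (go to 4, an L position)
3: L (sole option 7(W) is W)
5: W (go to 3, an L position)
The L vertices are 3, 4, 6; that is 3 in all.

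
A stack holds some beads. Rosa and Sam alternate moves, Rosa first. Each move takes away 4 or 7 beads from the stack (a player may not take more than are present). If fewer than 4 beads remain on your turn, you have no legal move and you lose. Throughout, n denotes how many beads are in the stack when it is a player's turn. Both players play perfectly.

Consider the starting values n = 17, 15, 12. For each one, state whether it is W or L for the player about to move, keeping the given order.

17: W, 15: W, 12: L

Positions with no move are L. A position that does have a move is losing for the player to move precisely when every available move leads to a winning position for the opponent. Fill in the labels:
n=0: no move → L
n=1: no move → L
n=2: no move → L
n=3: no move → L
n=4: reaches L-position 0 → W
n=5: reaches L-position 1 → W
n=6: reaches L-position 2 → W
n=7: reaches L-position 3 → W
n=8: reaches L-position 1 → W
n=9: reaches L-position 2 → W
n=10: reaches L-position 3 → W
n=11: only reaches 7(W), 4(W), all W → L
n=12: only reaches 8(W), 5(W), all W → L
n=13: only reaches 9(W), 6(W), all W → L
n=14: only reaches 10(W), 7(W), all W → L
n=15: reaches L-position 11 → W
n=16: reaches L-position 12 → W
n=17: reaches L-position 13 → W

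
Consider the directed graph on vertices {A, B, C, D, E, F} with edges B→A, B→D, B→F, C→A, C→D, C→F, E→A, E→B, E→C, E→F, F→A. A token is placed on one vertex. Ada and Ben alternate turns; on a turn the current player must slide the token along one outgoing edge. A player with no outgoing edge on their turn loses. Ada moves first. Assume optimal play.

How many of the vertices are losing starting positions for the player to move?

2

Build the W/L table. Terminal = L. A non-terminal position is W if it has a move to some L; otherwise it is L.
Every edge goes from a vertex to one that appears earlier in the order A, D, F, C, B, E, so processing vertices in that order labels each vertex after all of its successors.
A: no outgoing edge → L
D: no outgoing edge → L
F: reaches L-position A → W
C: reaches L-position D → W
B: reaches L-position D → W
E: reaches L-position A → W
The L vertices are A, D; that is 2 in all.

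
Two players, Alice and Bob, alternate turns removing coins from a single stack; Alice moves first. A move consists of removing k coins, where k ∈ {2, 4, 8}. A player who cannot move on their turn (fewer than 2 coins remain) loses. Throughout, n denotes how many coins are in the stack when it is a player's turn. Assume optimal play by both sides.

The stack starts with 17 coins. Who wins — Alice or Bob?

Use the standard recursion: the mover loses at a terminal position; elsewhere, the mover wins exactly when some move hands the opponent an L position.
n=0: no move → L
n=1: no move → L
n=2: can move to 0, which is L ⇒ W
n=3: can move to 1, which is L ⇒ W
n=4: can move to 0, which is L ⇒ W
n=5: can move to 1, which is L ⇒ W
n=6: moves to 4(W), 2(W); every one is W ⇒ L
n=7: moves to 5(W), 3(W); every one is W ⇒ L
n=8: can move to 6, which is L ⇒ W
n=9: can move to 7, which is L ⇒ W
n=10: can move to 6, which is L ⇒ W
n=11: can move to 7, which is L ⇒ W
n=12: moves to 10(W), 8(W), 4(W); every one is W ⇒ L
n=13: moves to 11(W), 9(W), 5(W); every one is W ⇒ L
n=14: can move to 12, which is L ⇒ W
n=15: can move to 13, which is L ⇒ W
n=16: can move to 12, which is L ⇒ W
n=17: can move to 13, which is L ⇒ W
From 17 Alice can remove 4, leaving 13, reaching an L position.

Alice wins.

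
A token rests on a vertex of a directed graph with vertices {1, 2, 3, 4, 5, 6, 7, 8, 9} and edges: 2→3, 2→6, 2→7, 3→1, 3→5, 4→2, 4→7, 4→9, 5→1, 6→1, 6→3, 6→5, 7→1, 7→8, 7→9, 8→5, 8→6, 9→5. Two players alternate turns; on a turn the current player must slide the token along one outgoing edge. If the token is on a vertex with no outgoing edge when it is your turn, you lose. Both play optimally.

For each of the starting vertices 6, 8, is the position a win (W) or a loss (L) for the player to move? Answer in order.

6: W, 8: L

Build the W/L table. Terminal = L. A non-terminal position is W if it has a move to some L; otherwise it is L.
Every edge goes from a vertex to one that appears earlier in the order 1, 5, 3, 6, 9, 8, 7, 2, 4, so processing vertices in that order labels each vertex after all of its successors.
1: no outgoing edge → L
5: reaches L-position 1 → W
3: reaches L-position 1 → W
6: reaches L-position 1 → W
9: only reaches 5(W), which is W → L
8: only reaches 6(W), 5(W), all W → L
7: reaches L-position 8 → W
2: only reaches 7(W), 6(W), 3(W), all W → L
4: reaches L-position 2 → W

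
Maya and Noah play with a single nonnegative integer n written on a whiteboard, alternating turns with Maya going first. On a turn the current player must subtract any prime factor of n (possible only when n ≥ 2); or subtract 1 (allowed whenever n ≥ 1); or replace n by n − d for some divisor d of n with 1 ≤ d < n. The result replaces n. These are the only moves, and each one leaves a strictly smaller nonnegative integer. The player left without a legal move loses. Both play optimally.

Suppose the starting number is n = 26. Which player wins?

Noah wins.

Use the standard recursion: the mover loses at a terminal position; elsewhere, the mover wins exactly when some move hands the opponent an L position.
n=0: no move → L
n=1: W (go to 0, an L position)
n=2: W (go to 0, an L position)
n=3: W (go to 0, an L position)
n=4: L (options 2(W), 3(W) are all W)
n=5: W (go to 0, an L position)
n=6: W (go to 4, an L position)
n=7: W (go to 0, an L position)
n=8: W (go to 4, an L position)
n=9: L (options 6(W), 8(W) are all W)
n=10: W (go to 9, an L position)
n=11: W (go to 0, an L position)
n=12: W (go to 9, an L position)
n=13: W (go to 0, an L position)
n=14: L (options 7(W), 12(W), 13(W) are all W)
n=15: W (go to 14, an L position)
n=16: W (go to 14, an L position)
n=17: W (go to 0, an L position)
n=18: W (go to 9, an L position)
n=19: W (go to 0, an L position)
n=20: L (options 10(W), 15(W), 16(W), 18(W), 19(W) are all W)
n=21: W (go to 14, an L position)
n=22: W (go to 20, an L position)
n=23: W (go to 0, an L position)
n=24: W (go to 20, an L position)
n=25: W (go to 20, an L position)
n=26: L (options 13(W), 24(W), 25(W) are all W)
The starting position 26 is L: whatever Maya does, the opponent receives a W position.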